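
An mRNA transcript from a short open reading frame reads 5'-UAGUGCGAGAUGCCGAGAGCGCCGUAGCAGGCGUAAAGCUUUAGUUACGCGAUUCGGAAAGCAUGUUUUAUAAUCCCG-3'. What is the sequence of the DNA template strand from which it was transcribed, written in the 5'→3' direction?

5'-CGGGATTATAAAACATGCTTTCCGAATCGCGTAACTAAAGCTTTACGCCTGCTACGGCGCTCTCGGCATCTCGCACTA-3'

Replace U with T to get the coding DNA strand: TAGTGCGAGATGCCGAGAGCGCCGTAGCAGGCGTAAAGCTTTAGTTACGCGATTCGGAAAGCATGTTTTATAATCCCG. The template strand is its reverse complement (complement ATCACGCTCTACGGCTCTCGCGGCATCGTCCGCATTTCGAAATCAATGCGCTAAGCCTTTCGTACAAAATATTAGGGC, then reverse).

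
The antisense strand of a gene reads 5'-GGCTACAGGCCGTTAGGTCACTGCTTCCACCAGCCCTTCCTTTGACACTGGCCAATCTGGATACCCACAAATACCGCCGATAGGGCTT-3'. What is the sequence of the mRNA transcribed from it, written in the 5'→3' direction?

RNA polymerase reads the template 3'→5' and synthesizes mRNA 5'→3' by base-pairing (A→U, T→A, G↔C). The complement of the template is CCGATGTCCGGCAATCCAGTGACGAAGGTGGTCGGGAAGGAAACTGTGACCGGTTAGACCTATGGGTGTTTATGGCGGCTATCCCGAA; antiparallel, so 5'→3' the coding strand is AAGCCCTATCGGCGGTATTTGTGGGTATCCAGATTGGCCAGTGTCAAAGGAAGGGCTGGTGGAAGCAGTGACCTAACGGCCTGTAGCC. Replace T with U for the mRNA.

5'-AAGCCCUAUCGGCGGUAUUUGUGGGUAUCCAGAUUGGCCAGUGUCAAAGGAAGGGCUGGUGGAAGCAGUGACCUAACGGCCUGUAGCC-3'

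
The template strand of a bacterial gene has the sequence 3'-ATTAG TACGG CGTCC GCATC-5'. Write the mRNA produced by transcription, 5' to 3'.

Reading the template 3'→5' as shown, RNA polymerase pairs each base (A→U, T→A, G↔C) to build mRNA 5'→3' directly.

5'-UAAUCAUGCCGCAGGCGUAG-3'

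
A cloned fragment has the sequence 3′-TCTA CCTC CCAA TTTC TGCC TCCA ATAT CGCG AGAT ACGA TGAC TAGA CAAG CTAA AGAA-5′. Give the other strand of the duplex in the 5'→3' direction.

5′-AGATGGAGGGTTAAAGACGGAGGTTATAGCGCTCTATGCTACTGATCTGTTCGATTTCTT-3′

The strand is given 3'→5', so its complement runs 5'→3' in the same left-to-right order: pair each base A↔T, G↔C.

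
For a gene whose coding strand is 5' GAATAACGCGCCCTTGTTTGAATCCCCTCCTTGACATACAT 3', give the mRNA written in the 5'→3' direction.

5'-GAAUAACGCGCCCUUGUUUGAAUCCCCUCCUUGACAUACAU-3'

mRNA has the coding-strand sequence with U in place of T.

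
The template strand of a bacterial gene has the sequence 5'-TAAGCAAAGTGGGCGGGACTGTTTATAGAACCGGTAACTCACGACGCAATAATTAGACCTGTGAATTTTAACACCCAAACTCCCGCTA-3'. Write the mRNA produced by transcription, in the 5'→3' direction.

The mRNA has the sequence of the coding strand (reverse complement of the template) with T→U. Reverse complement of TAAGCAAAGTGGGCGGGACTGTTTATAGAACCGGTAACTCACGACGCAATAATTAGACCTGTGAATTTTAACACCCAAACTCCCGCTA is TAGCGGGAGTTTGGGTGTTAAAATTCACAGGTCTAATTATTGCGTCGTGAGTTACCGGTTCTATAAACAGTCCCGCCCACTTTGCTTA; then T→U.

5'-UAGCGGGAGUUUGGGUGUUAAAAUUCACAGGUCUAAUUAUUGCGUCGUGAGUUACCGGUUCUAUAAACAGUCCCGCCCACUUUGCUUA-3'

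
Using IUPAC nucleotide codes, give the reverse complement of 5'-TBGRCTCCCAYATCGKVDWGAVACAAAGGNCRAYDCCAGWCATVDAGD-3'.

5'-HCTHBATGWCTGGHRTYGNCCTTTGTBTCWHBMCGATRTGGGAGYCVA-3'

Standard pairs A↔T, G↔C; ambiguity codes pair R↔Y, K↔M, W↔W, B↔V, D↔H, N↔N. Complement (AVCYGAGGGTRTAGCMBHWCTBTGTTTCCNGYTRHGGTCWGTABHTCH), then reverse for 5'→3'.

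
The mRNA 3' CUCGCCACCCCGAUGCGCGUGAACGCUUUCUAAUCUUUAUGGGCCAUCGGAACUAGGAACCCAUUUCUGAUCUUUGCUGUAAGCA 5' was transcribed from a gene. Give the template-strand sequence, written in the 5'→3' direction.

Written 5'→3' the mRNA is ACGAAUGUCGUUUCUAGUCUUUACCCAAGGAUCAAGGCUACCGGGUAUUUCUAAUCUUUCGCAAGUGCGCGUAGCCCCACCGCUC, so the coding DNA strand is ACGAATGTCGTTTCTAGTCTTTACCCAAGGATCAAGGCTACCGGGTATTTCTAATCTTTCGCAAGTGCGCGTAGCCCCACCGCTC. The template is its reverse complement.

5'-GAGCGGTGGGGCTACGCGCACTTGCGAAAGATTAGAAATACCCGGTAGCCTTGATCCTTGGGTAAAGACTAGAAACGACATTCGT-3'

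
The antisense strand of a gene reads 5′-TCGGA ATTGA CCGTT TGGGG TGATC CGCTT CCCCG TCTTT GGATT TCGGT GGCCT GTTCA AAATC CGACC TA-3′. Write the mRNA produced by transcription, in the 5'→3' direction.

5'-UAGGUCGGAUUUUGAACAGGCCACCGAAAUCCAAAGACGGGGAAGCGGAUCACCCCAAACGGUCAAUUCCGA-3'

RNA polymerase reads the template 3'→5' and synthesizes mRNA 5'→3' by base-pairing (A→U, T→A, G↔C). The complement of the template is AGCCTTAACTGGCAAACCCCACTAGGCGAAGGGGCAGAAACCTAAAGCCACCGGACAAGTTTTAGGCTGGAT; antiparallel, so 5'→3' the coding strand is TAGGTCGGATTTTGAACAGGCCACCGAAATCCAAAGACGGGGAAGCGGATCACCCCAAACGGTCAATTCCGA. Replace T with U for the mRNA.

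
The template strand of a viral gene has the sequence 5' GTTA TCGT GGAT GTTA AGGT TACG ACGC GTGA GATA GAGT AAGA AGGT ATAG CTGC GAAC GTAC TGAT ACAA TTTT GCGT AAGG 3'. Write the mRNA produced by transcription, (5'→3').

5′-CCUUACGCAAAAUUGUAUCAGUACGUUCGCAGCUAUACCUUCUUACUCUAUCUCACGCGUCGUAACCUUAACAUCCACGAUAAC-3′

RNA polymerase reads the template 3'→5' and synthesizes mRNA 5'→3' by base-pairing (A→U, T→A, G↔C). The complement of the template is CAATAGCACCTACAATTCCAATGCTGCGCACTCTATCTCATTCTTCCATATCGACGCTTGCATGACTATGTTAAAACGCATTCC; antiparallel, so 5'→3' the coding strand is CCTTACGCAAAATTGTATCAGTACGTTCGCAGCTATACCTTCTTACTCTATCTCACGCGTCGTAACCTTAACATCCACGATAAC. Replace T with U for the mRNA.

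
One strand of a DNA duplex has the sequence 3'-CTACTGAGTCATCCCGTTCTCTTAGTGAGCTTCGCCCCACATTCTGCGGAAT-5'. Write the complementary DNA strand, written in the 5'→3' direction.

The strand is given 3'→5', so its complement runs 5'→3' in the same left-to-right order: pair each base A↔T, G↔C.

5'-GATGACTCAGTAGGGCAAGAGAATCACTCGAAGCGGGGTGTAAGACGCCTTA-3'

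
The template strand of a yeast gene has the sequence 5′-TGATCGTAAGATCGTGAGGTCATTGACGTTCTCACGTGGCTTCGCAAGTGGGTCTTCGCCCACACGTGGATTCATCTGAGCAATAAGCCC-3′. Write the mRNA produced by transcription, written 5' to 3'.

5'-GGGCUUAUUGCUCAGAUGAAUCCACGUGUGGGCGAAGACCCACUUGCGAAGCCACGUGAGAACGUCAAUGACCUCACGAUCUUACGAUCA-3'

RNA polymerase reads the template 3'→5' and synthesizes mRNA 5'→3' by base-pairing (A→U, T→A, G↔C). The complement of the template is ACTAGCATTCTAGCACTCCAGTAACTGCAAGAGTGCACCGAAGCGTTCACCCAGAAGCGGGTGTGCACCTAAGTAGACTCGTTATTCGGG; antiparallel, so 5'→3' the coding strand is GGGCTTATTGCTCAGATGAATCCACGTGTGGGCGAAGACCCACTTGCGAAGCCACGTGAGAACGTCAATGACCTCACGATCTTACGATCA. Replace T with U for the mRNA.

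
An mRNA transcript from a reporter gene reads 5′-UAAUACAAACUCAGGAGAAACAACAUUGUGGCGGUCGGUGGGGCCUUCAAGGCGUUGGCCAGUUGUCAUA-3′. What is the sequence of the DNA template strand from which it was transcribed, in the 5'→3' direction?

5′-TATGACAACTGGCCAACGCCTTGAAGGCCCCACCGACCGCCACAATGTTGTTTCTCCTGAGTTTGTATTA-3′

Replace U with T to get the coding DNA strand: TAATACAAACTCAGGAGAAACAACATTGTGGCGGTCGGTGGGGCCTTCAAGGCGTTGGCCAGTTGTCATA. The template strand is its reverse complement (complement ATTATGTTTGAGTCCTCTTTGTTGTAACACCGCCAGCCACCCCGGAAGTTCCGCAACCGGTCAACAGTAT, then reverse).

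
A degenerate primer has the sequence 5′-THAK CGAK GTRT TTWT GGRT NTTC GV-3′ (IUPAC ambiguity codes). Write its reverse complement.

5'-BCGAANAYCCAWAAAYACMTCGMTDA-3'

Standard pairs A↔T, G↔C; ambiguity codes pair R↔Y, K↔M, W↔W, H↔D, V↔B, N↔N. Complement (ADTMGCTMCAYAAAWACCYANAAGCB), then reverse for 5'→3'.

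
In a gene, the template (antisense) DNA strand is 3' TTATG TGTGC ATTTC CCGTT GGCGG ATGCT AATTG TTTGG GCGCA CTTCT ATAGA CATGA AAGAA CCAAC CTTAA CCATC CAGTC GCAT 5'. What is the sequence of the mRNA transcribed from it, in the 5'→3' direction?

5'-AAUACACACGUAAAGGGCAACCGCCUACGAUUAACAAACCCGCGUGAAGAUAUCUGUACUUUCUUGGUUGGAAUUGGUAGGUCAGCGUA-3'

Reading the template 3'→5' as shown, RNA polymerase pairs each base (A→U, T→A, G↔C) to build mRNA 5'→3' directly.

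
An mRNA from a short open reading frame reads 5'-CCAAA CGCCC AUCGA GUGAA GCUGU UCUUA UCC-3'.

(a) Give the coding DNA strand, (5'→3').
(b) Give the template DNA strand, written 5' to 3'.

(a) The coding strand matches the mRNA with U→T.
(b) The template strand is the reverse complement of the coding strand.

(a) 5'-CCAAACGCCCATCGAGTGAAGCTGTTCTTATCC-3'
(b) 5'-GGATAAGAACAGCTTCACTCGATGGGCGTTTGG-3'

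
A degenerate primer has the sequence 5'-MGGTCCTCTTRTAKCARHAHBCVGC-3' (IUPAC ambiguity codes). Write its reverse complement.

5'-GCBGVDTDYTGMTAYAAGAGGACCK-3'

Standard pairs A↔T, G↔C; ambiguity codes pair R↔Y, M↔K, B↔V, H↔D. Complement (KCCAGGAGAAYATMGTYDTDVGBCG), then reverse for 5'→3'.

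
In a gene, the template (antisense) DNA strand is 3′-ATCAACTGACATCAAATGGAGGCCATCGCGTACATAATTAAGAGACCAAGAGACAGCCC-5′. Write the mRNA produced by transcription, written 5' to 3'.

5′-UAGUUGACUGUAGUUUACCUCCGGUAGCGCAUGUAUUAAUUCUCUGGUUCUCUGUCGGG-3′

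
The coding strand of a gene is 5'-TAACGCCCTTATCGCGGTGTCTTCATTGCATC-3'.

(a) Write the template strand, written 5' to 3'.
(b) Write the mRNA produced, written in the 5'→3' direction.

(a) 5′-GATGCAATGAAGACACCGCGATAAGGGCGTTA-3′
(b) 5′-UAACGCCCUUAUCGCGGUGUCUUCAUUGCAUC-3′

(a) The template strand is the reverse complement of the coding strand: complement ATTGCGGGAATAGCGCCACAGAAGTAACGTAG, then reverse.
(b) mRNA matches the coding strand with T→U.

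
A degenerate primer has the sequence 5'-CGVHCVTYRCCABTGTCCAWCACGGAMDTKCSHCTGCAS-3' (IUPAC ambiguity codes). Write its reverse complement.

5'-STGCAGDSGMAHKTCCGTGWTGGACAVTGGYRABGDBCG-3'

Standard pairs A↔T, G↔C; ambiguity codes pair R↔Y, M↔K, W↔W, S↔S, B↔V, D↔H. Complement (GCBDGBARYGGTVACAGGTWGTGCCTKHAMGSDGACGTS), then reverse for 5'→3'.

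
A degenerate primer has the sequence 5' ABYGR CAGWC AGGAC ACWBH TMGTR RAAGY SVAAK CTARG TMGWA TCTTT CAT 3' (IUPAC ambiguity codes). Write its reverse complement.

Standard pairs A↔T, G↔C; ambiguity codes pair R↔Y, M↔K, W↔W, S↔S, B↔V, H↔D. Complement (TVRCYGTCWGTCCTGTGWVDAKCAYYTTCRSBTTMGATYCAKCWTAGAAAGTA), then reverse for 5'→3'.

5'-ATGAAAGATWCKACYTAGMTTBSRCTTYYACKADVWGTGTCCTGWCTGYCRVT-3'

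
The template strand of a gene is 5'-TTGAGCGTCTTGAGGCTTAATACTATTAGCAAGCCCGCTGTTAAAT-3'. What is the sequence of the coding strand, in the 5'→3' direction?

5'-ATTTAACAGCGGGCTTGCTAATAGTATTAAGCCTCAAGACGCTCAA-3'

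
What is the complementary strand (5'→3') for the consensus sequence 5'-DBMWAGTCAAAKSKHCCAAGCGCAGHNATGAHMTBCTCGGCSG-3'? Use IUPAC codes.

Standard pairs A↔T, G↔C; ambiguity codes pair M↔K, W↔W, S↔S, B↔V, D↔H, N↔N. Complement (HVKWTCAGTTTMSMDGGTTCGCGTCDNTACTDKAVGAGCCGSC), then reverse for 5'→3'.

5'-CSGCCGAGVAKDTCATNDCTGCGCTTGGDMSMTTTGACTWKVH-3'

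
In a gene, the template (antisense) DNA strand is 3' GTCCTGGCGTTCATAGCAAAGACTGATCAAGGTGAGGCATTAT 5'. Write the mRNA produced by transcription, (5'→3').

5'-CAGGACCGCAAGUAUCGUUUCUGACUAGUUCCACUCCGUAAUA-3'

Reading the template 3'→5' as shown, RNA polymerase pairs each base (A→U, T→A, G↔C) to build mRNA 5'→3' directly.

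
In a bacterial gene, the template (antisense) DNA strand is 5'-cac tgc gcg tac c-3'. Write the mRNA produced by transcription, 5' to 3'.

5′-GGUACGCGCAGUG-3′

RNA polymerase reads the template 3'→5' and synthesizes mRNA 5'→3' by base-pairing (A→U, T→A, G↔C). The complement of the template is GTGACGCGCATGG; antiparallel, so 5'→3' the coding strand is GGTACGCGCAGTG. Replace T with U for the mRNA.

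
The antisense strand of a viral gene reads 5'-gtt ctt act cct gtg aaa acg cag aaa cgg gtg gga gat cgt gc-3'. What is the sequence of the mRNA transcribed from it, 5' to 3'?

The mRNA has the sequence of the coding strand (reverse complement of the template) with T→U. Reverse complement of GTTCTTACTCCTGTGAAAACGCAGAAACGGGTGGGAGATCGTGC is GCACGATCTCCCACCCGTTTCTGCGTTTTCACAGGAGTAAGAAC; then T→U.

5′-GCACGAUCUCCCACCCGUUUCUGCGUUUUCACAGGAGUAAGAAC-3′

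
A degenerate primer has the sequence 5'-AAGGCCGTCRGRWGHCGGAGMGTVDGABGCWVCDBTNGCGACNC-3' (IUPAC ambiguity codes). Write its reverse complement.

Standard pairs A↔T, G↔C; ambiguity codes pair R↔Y, M↔K, W↔W, B↔V, D↔H, N↔N. Complement (TTCCGGCAGYCYWCDGCCTCKCABHCTVCGWBGHVANCGCTGNG), then reverse for 5'→3'.

5'-GNGTCGCNAVHGBWGCVTCHBACKCTCCGDCWYCYGACGGCCTT-3'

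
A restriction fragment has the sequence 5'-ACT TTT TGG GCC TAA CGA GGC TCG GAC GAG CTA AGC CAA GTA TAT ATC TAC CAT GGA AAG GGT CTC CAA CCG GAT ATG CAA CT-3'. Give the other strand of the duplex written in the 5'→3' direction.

5′-AGTTGCATATCCGGTTGGAGACCCTTTCCATGGTAGATATATACTTGGCTTAGCTCGTCCGAGCCTCGTTAGGCCCAAAAAGT-3′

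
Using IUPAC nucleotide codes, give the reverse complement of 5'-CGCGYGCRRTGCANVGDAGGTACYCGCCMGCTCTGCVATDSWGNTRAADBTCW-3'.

Standard pairs A↔T, G↔C; ambiguity codes pair R↔Y, M↔K, W↔W, S↔S, B↔V, D↔H, N↔N. Complement (GCGCRCGYYACGTNBCHTCCATGRGCGGKCGAGACGBTAHSWCNAYTTHVAGW), then reverse for 5'→3'.

5'-WGAVHTTYANCWSHATBGCAGAGCKGGCGRGTACCTHCBNTGCAYYGCRCGCG-3'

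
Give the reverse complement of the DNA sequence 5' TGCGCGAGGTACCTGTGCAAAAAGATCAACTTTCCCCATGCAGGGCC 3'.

Complement each base (A↔T, G↔C): ACGCGCTCCATGGACACGTTTTTCTAGTTGAAAGGGGTACGTCCCGG. Then reverse.

5'-GGCCCTGCATGGGGAAAGTTGATCTTTTTGCACAGGTACCTCGCGCA-3'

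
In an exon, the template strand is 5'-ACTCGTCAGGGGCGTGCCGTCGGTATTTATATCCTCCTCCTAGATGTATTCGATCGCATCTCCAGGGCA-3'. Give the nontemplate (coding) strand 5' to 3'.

5'-TGCCCTGGAGATGCGATCGAATACATCTAGGAGGAGGATATAAATACCGACGGCACGCCCCTGACGAGT-3'

The coding strand is complementary and antiparallel to the template: take the complement (A↔T, G↔C) and reverse.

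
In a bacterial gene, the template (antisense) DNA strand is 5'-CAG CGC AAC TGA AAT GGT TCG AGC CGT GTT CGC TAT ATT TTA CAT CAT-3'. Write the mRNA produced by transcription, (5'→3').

RNA polymerase reads the template 3'→5' and synthesizes mRNA 5'→3' by base-pairing (A→U, T→A, G↔C). The complement of the template is GTCGCGTTGACTTTACCAAGCTCGGCACAAGCGATATAAAATGTAGTA; antiparallel, so 5'→3' the coding strand is ATGATGTAAAATATAGCGAACACGGCTCGAACCATTTCAGTTGCGCTG. Replace T with U for the mRNA.

5'-AUGAUGUAAAAUAUAGCGAACACGGCUCGAACCAUUUCAGUUGCGCUG-3'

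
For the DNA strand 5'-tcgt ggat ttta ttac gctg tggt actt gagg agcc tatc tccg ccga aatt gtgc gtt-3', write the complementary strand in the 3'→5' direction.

3'-AGCACCTAAAATAATGCGACACCATGAACTCCTCGGATAGAGGCGGCTTTAACACGCAA-5'

Base-pairing A↔T, G↔C gives the complement. The complementary strand is antiparallel, so paired with a 5'→3' strand it runs 3'→5'.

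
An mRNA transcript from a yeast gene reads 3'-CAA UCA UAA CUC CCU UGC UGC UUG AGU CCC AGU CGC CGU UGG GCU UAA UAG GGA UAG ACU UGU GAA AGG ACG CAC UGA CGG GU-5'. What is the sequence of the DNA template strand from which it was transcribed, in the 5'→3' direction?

Written 5'→3' the mRNA is UGGGCAGUCACGCAGGAAAGUGUUCAGAUAGGGAUAAUUCGGGUUGCCGCUGACCCUGAGUUCGUCGUUCCCUCAAUACUAAC, so the coding DNA strand is TGGGCAGTCACGCAGGAAAGTGTTCAGATAGGGATAATTCGGGTTGCCGCTGACCCTGAGTTCGTCGTTCCCTCAATACTAAC. The template is its reverse complement.

5'-GTTAGTATTGAGGGAACGACGAACTCAGGGTCAGCGGCAACCCGAATTATCCCTATCTGAACACTTTCCTGCGTGACTGCCCA-3'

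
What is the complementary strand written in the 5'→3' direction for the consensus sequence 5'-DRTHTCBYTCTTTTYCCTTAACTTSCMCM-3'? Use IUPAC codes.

5'-KGKGSAAGTTAAGGRAAAAGARVGADAYH-3'

Standard pairs A↔T, G↔C; ambiguity codes pair R↔Y, M↔K, S↔S, B↔V, D↔H. Complement (HYADAGVRAGAAAARGGAATTGAASGKGK), then reverse for 5'→3'.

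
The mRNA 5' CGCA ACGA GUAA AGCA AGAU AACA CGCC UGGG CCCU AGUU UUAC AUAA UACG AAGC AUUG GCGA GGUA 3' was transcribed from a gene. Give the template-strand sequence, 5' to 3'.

Replace U with T to get the coding DNA strand: CGCAACGAGTAAAGCAAGATAACACGCCTGGGCCCTAGTTTTACATAATACGAAGCATTGGCGAGGTA. The template strand is its reverse complement (complement GCGTTGCTCATTTCGTTCTATTGTGCGGACCCGGGATCAAAATGTATTATGCTTCGTAACCGCTCCAT, then reverse).

5'-TACCTCGCCAATGCTTCGTATTATGTAAAACTAGGGCCCAGGCGTGTTATCTTGCTTTACTCGTTGCG-3'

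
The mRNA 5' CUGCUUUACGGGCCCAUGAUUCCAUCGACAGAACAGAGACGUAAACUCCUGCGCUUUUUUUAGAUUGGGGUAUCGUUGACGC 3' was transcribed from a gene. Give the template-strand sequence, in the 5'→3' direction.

5'-GCGTCAACGATACCCCAATCTAAAAAAAGCGCAGGAGTTTACGTCTCTGTTCTGTCGATGGAATCATGGGCCCGTAAAGCAG-3'

Replace U with T to get the coding DNA strand: CTGCTTTACGGGCCCATGATTCCATCGACAGAACAGAGACGTAAACTCCTGCGCTTTTTTTAGATTGGGGTATCGTTGACGC. The template strand is its reverse complement (complement GACGAAATGCCCGGGTACTAAGGTAGCTGTCTTGTCTCTGCATTTGAGGACGCGAAAAAAATCTAACCCCATAGCAACTGCG, then reverse).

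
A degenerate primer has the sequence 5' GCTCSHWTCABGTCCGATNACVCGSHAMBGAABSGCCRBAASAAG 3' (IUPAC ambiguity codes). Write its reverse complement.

5'-CTTSTTVYGGCSVTTCVKTDSCGBGTNATCGGACVTGAWDSGAGC-3'

Standard pairs A↔T, G↔C; ambiguity codes pair R↔Y, M↔K, W↔W, S↔S, B↔V, H↔D, N↔N. Complement (CGAGSDWAGTVCAGGCTANTGBGCSDTKVCTTVSCGGYVTTSTTC), then reverse for 5'→3'.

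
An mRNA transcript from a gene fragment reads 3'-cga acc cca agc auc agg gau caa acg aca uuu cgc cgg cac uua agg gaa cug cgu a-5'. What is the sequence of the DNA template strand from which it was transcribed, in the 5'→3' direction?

5'-GCTTGGGGTTCGTAGTCCCTAGTTTGCTGTAAAGCGGCCGTGAATTCCCTTGACGCAT-3'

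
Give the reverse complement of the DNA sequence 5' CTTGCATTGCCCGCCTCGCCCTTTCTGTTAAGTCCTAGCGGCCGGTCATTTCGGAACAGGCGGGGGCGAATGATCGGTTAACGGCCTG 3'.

5'-CAGGCCGTTAACCGATCATTCGCCCCCGCCTGTTCCGAAATGACCGGCCGCTAGGACTTAACAGAAAGGGCGAGGCGGGCAATGCAAG-3'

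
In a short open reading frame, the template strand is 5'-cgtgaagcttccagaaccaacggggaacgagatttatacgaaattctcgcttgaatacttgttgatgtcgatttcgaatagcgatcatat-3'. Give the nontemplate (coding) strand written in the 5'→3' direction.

5'-ATATGATCGCTATTCGAAATCGACATCAACAAGTATTCAAGCGAGAATTTCGTATAAATCTCGTTCCCCGTTGGTTCTGGAAGCTTCACG-3'

The coding strand is complementary and antiparallel to the template: take the complement (A↔T, G↔C) and reverse.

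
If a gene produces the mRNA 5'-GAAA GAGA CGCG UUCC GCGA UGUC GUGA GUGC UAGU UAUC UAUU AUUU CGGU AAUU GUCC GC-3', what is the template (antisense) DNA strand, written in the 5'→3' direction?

Replace U with T to get the coding DNA strand: GAAAGAGACGCGTTCCGCGATGTCGTGAGTGCTAGTTATCTATTATTTCGGTAATTGTCCGC. The template strand is its reverse complement (complement CTTTCTCTGCGCAAGGCGCTACAGCACTCACGATCAATAGATAATAAAGCCATTAACAGGCG, then reverse).

5'-GCGGACAATTACCGAAATAATAGATAACTAGCACTCACGACATCGCGGAACGCGTCTCTTTC-3'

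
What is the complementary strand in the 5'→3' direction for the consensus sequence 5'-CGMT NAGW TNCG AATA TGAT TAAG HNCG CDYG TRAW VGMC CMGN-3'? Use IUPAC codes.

Standard pairs A↔T, G↔C; ambiguity codes pair R↔Y, M↔K, W↔W, D↔H, V↔B, N↔N. Complement (GCKANTCWANGCTTATACTAATTCDNGCGHRCAYTWBCKGGKCN), then reverse for 5'→3'.

5'-NCKGGKCBWTYACRHGCGNDCTTAATCATATTCGNAWCTNAKCG-3'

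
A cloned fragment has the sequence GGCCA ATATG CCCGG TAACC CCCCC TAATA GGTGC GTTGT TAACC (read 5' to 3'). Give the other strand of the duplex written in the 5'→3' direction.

5'-GGTTAACAACGCACCTATTAGGGGGGGTTACCGGGCATATTGGCC-3'

The complement of GGCCAATATGCCCGGTAACCCCCCCTAATAGGTGCGTTGTTAACC is CCGGTTATACGGGCCATTGGGGGGGATTATCCACGCAACAATTGG (A↔T, G↔C). DNA strands are antiparallel, so the complementary strand runs 3'→5'; reversing gives the 5'→3' form.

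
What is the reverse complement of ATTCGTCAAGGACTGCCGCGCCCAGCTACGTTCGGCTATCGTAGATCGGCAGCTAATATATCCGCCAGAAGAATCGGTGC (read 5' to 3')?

Complement each base (A↔T, G↔C): TAAGCAGTTCCTGACGGCGCGGGTCGATGCAAGCCGATAGCATCTAGCCGTCGATTATATAGGCGGTCTTCTTAGCCACG. Then reverse.

5'-GCACCGATTCTTCTGGCGGATATATTAGCTGCCGATCTACGATAGCCGAACGTAGCTGGGCGCGGCAGTCCTTGACGAAT-3'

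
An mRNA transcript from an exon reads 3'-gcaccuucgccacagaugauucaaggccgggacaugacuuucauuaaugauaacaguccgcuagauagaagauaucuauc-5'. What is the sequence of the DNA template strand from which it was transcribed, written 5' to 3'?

Written 5'→3' the mRNA is CUAUCUAUAGAAGAUAGAUCGCCUGACAAUAGUAAUUACUUUCAGUACAGGGCCGGAACUUAGUAGACACCGCUUCCACG, so the coding DNA strand is CTATCTATAGAAGATAGATCGCCTGACAATAGTAATTACTTTCAGTACAGGGCCGGAACTTAGTAGACACCGCTTCCACG. The template is its reverse complement.

5'-CGTGGAAGCGGTGTCTACTAAGTTCCGGCCCTGTACTGAAAGTAATTACTATTGTCAGGCGATCTATCTTCTATAGATAG-3'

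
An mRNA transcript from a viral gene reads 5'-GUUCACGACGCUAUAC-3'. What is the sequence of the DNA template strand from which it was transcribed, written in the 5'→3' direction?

Replace U with T to get the coding DNA strand: GTTCACGACGCTATAC. The template strand is its reverse complement (complement CAAGTGCTGCGATATG, then reverse).

5'-GTATAGCGTCGTGAAC-3'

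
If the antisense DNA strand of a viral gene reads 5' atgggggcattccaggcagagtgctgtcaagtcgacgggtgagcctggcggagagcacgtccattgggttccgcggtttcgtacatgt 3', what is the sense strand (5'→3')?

5'-ACATGTACGAAACCGCGGAACCCAATGGACGTGCTCTCCGCCAGGCTCACCCGTCGACTTGACAGCACTCTGCCTGGAATGCCCCCAT-3'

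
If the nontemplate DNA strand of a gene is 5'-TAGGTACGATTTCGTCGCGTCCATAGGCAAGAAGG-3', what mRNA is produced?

mRNA has the coding-strand sequence with U in place of T.

5′-UAGGUACGAUUUCGUCGCGUCCAUAGGCAAGAAGG-3′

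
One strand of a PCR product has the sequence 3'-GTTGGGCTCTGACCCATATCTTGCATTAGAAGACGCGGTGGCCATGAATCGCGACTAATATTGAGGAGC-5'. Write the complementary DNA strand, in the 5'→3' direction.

The strand is given 3'→5', so its complement runs 5'→3' in the same left-to-right order: pair each base A↔T, G↔C.

5'-CAACCCGAGACTGGGTATAGAACGTAATCTTCTGCGCCACCGGTACTTAGCGCTGATTATAACTCCTCG-3'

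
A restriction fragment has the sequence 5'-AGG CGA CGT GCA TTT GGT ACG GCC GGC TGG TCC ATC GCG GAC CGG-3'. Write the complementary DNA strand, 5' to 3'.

5'-CCGGTCCGCGATGGACCAGCCGGCCGTACCAAATGCACGTCGCCT-3'

The complement of AGGCGACGTGCATTTGGTACGGCCGGCTGGTCCATCGCGGACCGG is TCCGCTGCACGTAAACCATGCCGGCCGACCAGGTAGCGCCTGGCC (A↔T, G↔C). DNA strands are antiparallel, so the complementary strand runs 3'→5'; reversing gives the 5'→3' form.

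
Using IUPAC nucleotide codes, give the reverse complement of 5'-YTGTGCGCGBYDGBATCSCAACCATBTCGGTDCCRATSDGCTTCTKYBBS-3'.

5'-SVVRMAGAAGCHSATYGGHACCGAVATGGTTGSGATVCHRVCGCGCACAR-3'

Standard pairs A↔T, G↔C; ambiguity codes pair R↔Y, K↔M, S↔S, B↔V, D↔H. Complement (RACACGCGCVRHCVTAGSGTTGGTAVAGCCAHGGYTASHCGAAGAMRVVS), then reverse for 5'→3'.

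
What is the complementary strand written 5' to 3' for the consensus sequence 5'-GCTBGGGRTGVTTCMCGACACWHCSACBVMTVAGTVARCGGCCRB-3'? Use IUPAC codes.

5'-VYGGCCGYTBACTBAKBVGTSGDWGTGTCGKGAABCAYCCCVAGC-3'

Standard pairs A↔T, G↔C; ambiguity codes pair R↔Y, M↔K, W↔W, S↔S, B↔V, H↔D. Complement (CGAVCCCYACBAAGKGCTGTGWDGSTGVBKABTCABTYGCCGGYV), then reverse for 5'→3'.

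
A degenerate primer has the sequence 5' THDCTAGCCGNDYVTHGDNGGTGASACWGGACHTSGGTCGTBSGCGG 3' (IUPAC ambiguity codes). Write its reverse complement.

Standard pairs A↔T, G↔C; ambiguity codes pair Y↔R, W↔W, S↔S, B↔V, D↔H, N↔N. Complement (ADHGATCGGCNHRBADCHNCCACTSTGWCCTGDASCCAGCAVSCGCC), then reverse for 5'→3'.

5'-CCGCSVACGACCSADGTCCWGTSTCACCNHCDABRHNCGGCTAGHDA-3'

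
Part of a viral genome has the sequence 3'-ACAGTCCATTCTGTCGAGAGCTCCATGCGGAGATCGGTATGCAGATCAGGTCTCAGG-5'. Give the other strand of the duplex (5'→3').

5'-TGTCAGGTAAGACAGCTCTCGAGGTACGCCTCTAGCCATACGTCTAGTCCAGAGTCC-3'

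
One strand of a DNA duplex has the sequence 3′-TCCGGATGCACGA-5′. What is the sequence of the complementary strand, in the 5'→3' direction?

5'-AGGCCTACGTGCT-3'

The strand is given 3'→5', so its complement runs 5'→3' in the same left-to-right order: pair each base A↔T, G↔C.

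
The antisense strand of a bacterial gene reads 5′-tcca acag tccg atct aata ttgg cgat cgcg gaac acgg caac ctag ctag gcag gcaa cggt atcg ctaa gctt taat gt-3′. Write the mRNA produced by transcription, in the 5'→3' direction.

The mRNA has the sequence of the coding strand (reverse complement of the template) with T→U. Reverse complement of TCCAACAGTCCGATCTAATATTGGCGATCGCGGAACACGGCAACCTAGCTAGGCAGGCAACGGTATCGCTAAGCTTTAATGT is ACATTAAAGCTTAGCGATACCGTTGCCTGCCTAGCTAGGTTGCCGTGTTCCGCGATCGCCAATATTAGATCGGACTGTTGGA; then T→U.

5'-ACAUUAAAGCUUAGCGAUACCGUUGCCUGCCUAGCUAGGUUGCCGUGUUCCGCGAUCGCCAAUAUUAGAUCGGACUGUUGGA-3'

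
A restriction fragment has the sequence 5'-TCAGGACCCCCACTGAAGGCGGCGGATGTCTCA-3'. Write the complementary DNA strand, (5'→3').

5'-TGAGACATCCGCCGCCTTCAGTGGGGGTCCTGA-3'

Pairing A↔T and G↔C gives AGTCCTGGGGGTGACTTCCGCCGCCTACAGAGT, running 3'→5'. Reverse for the 5'→3' convention.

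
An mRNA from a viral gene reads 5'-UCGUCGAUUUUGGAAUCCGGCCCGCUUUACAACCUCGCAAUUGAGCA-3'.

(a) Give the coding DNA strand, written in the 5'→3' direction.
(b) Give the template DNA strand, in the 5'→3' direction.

(a) 5'-TCGTCGATTTTGGAATCCGGCCCGCTTTACAACCTCGCAATTGAGCA-3'
(b) 5'-TGCTCAATTGCGAGGTTGTAAAGCGGGCCGGATTCCAAAATCGACGA-3'

(a) The coding strand matches the mRNA with U→T.
(b) The template strand is the reverse complement of the coding strand.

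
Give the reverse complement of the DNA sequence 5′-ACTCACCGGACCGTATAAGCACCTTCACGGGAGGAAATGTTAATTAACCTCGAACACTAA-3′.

5′-TTAGTGTTCGAGGTTAATTAACATTTCCTCCCGTGAAGGTGCTTATACGGTCCGGTGAGT-3′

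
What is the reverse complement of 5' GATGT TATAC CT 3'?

5'-AGGTATAACATC-3'

Complement each base (A↔T, G↔C): CTACAATATGGA. Then reverse.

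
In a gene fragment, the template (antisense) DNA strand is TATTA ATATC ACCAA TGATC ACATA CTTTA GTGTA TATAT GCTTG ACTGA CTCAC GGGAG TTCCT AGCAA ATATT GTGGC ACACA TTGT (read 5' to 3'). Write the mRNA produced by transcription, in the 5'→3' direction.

5'-ACAAUGUGUGCCACAAUAUUUGCUAGGAACUCCCGUGAGUCAGUCAAGCAUAUAUACACUAAAGUAUGUGAUCAUUGGUGAUAUUAAUA-3'

The mRNA has the sequence of the coding strand (reverse complement of the template) with T→U. Reverse complement of TATTAATATCACCAATGATCACATACTTTAGTGTATATATGCTTGACTGACTCACGGGAGTTCCTAGCAAATATTGTGGCACACATTGT is ACAATGTGTGCCACAATATTTGCTAGGAACTCCCGTGAGTCAGTCAAGCATATATACACTAAAGTATGTGATCATTGGTGATATTAATA; then T→U.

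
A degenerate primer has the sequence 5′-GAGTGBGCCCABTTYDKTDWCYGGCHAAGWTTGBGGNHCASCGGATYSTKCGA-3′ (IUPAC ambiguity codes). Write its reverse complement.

5'-TCGMASRATCCGSTGDNCCVCAAWCTTDGCCRGWHAMHRAAVTGGGCVCACTC-3'

Standard pairs A↔T, G↔C; ambiguity codes pair Y↔R, K↔M, W↔W, S↔S, B↔V, D↔H, N↔N. Complement (CTCACVCGGGTVAARHMAHWGRCCGDTTCWAACVCCNDGTSGCCTARSAMGCT), then reverse for 5'→3'.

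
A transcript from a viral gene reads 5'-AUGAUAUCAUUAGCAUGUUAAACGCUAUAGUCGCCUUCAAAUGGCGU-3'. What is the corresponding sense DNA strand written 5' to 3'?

The coding DNA strand has the same 5'→3' sequence as the mRNA with U replaced by T.

5'-ATGATATCATTAGCATGTTAAACGCTATAGTCGCCTTCAAATGGCGT-3'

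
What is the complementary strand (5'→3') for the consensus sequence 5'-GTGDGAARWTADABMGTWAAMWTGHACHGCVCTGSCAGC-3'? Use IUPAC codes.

Standard pairs A↔T, G↔C; ambiguity codes pair R↔Y, M↔K, W↔W, S↔S, B↔V, D↔H. Complement (CACHCTTYWATHTVKCAWTTKWACDTGDCGBGACSGTCG), then reverse for 5'→3'.

5'-GCTGSCAGBGCDGTDCAWKTTWACKVTHTAWYTTCHCAC-3'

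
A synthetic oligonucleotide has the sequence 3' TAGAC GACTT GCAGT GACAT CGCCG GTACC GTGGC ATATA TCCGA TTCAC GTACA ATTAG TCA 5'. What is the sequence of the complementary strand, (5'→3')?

The strand is given 3'→5', so its complement runs 5'→3' in the same left-to-right order: pair each base A↔T, G↔C.

5′-ATCTGCTGAACGTCACTGTAGCGGCCATGGCACCGTATATAGGCTAAGTGCATGTTAATCAGT-3′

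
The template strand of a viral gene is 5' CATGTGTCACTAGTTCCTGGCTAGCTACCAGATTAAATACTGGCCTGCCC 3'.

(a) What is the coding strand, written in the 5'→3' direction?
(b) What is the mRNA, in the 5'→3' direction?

(a) The coding strand is the reverse complement of the template: complement GTACACAGTGATCAAGGACCGATCGATGGTCTAATTTATGACCGGACGGG, then reverse.
(b) mRNA has the coding-strand sequence with T→U.

(a) 5'-GGGCAGGCCAGTATTTAATCTGGTAGCTAGCCAGGAACTAGTGACACATG-3'
(b) 5'-GGGCAGGCCAGUAUUUAAUCUGGUAGCUAGCCAGGAACUAGUGACACAUG-3'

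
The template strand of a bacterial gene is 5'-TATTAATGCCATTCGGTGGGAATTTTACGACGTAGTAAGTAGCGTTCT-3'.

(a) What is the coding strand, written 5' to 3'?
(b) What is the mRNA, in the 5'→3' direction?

(a) 5′-AGAACGCTACTTACTACGTCGTAAAATTCCCACCGAATGGCATTAATA-3′
(b) 5'-AGAACGCUACUUACUACGUCGUAAAAUUCCCACCGAAUGGCAUUAAUA-3'

(a) The coding strand is the reverse complement of the template: complement ATAATTACGGTAAGCCACCCTTAAAATGCTGCATCATTCATCGCAAGA, then reverse.
(b) mRNA has the coding-strand sequence with T→U.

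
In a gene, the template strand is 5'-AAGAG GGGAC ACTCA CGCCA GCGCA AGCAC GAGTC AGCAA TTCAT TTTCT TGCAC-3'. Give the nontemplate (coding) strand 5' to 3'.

5'-GTGCAAGAAAATGAATTGCTGACTCGTGCTTGCGCTGGCGTGAGTGTCCCCTCTT-3'

The coding strand is complementary and antiparallel to the template: take the complement (A↔T, G↔C) and reverse.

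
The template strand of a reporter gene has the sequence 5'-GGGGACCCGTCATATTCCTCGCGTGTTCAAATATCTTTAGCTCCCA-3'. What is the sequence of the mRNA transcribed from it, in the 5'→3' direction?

RNA polymerase reads the template 3'→5' and synthesizes mRNA 5'→3' by base-pairing (A→U, T→A, G↔C). The complement of the template is CCCCTGGGCAGTATAAGGAGCGCACAAGTTTATAGAAATCGAGGGT; antiparallel, so 5'→3' the coding strand is TGGGAGCTAAAGATATTTGAACACGCGAGGAATATGACGGGTCCCC. Replace T with U for the mRNA.

5'-UGGGAGCUAAAGAUAUUUGAACACGCGAGGAAUAUGACGGGUCCCC-3'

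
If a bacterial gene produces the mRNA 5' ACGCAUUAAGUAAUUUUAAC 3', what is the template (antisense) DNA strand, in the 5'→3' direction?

5'-GTTAAAATTACTTAATGCGT-3'

Replace U with T to get the coding DNA strand: ACGCATTAAGTAATTTTAAC. The template strand is its reverse complement (complement TGCGTAATTCATTAAAATTG, then reverse).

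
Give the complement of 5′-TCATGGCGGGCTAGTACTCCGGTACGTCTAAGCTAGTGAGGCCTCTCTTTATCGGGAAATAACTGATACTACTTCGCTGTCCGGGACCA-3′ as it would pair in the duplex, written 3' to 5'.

3'-AGTACCGCCCGATCATGAGGCCATGCAGATTCGATCACTCCGGAGAGAAATAGCCCTTTATTGACTATGATGAAGCGACAGGCCCTGGT-5'

Base-pairing A↔T, G↔C gives the complement. The complementary strand is antiparallel, so paired with a 5'→3' strand it runs 3'→5'.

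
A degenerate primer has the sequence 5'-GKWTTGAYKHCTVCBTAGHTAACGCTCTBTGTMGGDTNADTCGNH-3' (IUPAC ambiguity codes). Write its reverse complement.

5'-DNCGAHTNAHCCKACAVAGAGCGTTADCTAVGBAGDMRTCAAWMC-3'

Standard pairs A↔T, G↔C; ambiguity codes pair Y↔R, M↔K, W↔W, B↔V, D↔H, N↔N. Complement (CMWAACTRMDGABGVATCDATTGCGAGAVACAKCCHANTHAGCND), then reverse for 5'→3'.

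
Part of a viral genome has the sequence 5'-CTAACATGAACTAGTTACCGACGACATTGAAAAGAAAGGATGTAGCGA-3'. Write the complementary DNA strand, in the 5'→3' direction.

Pairing A↔T and G↔C gives GATTGTACTTGATCAATGGCTGCTGTAACTTTTCTTTCCTACATCGCT, running 3'→5'. Reverse for the 5'→3' convention.

5′-TCGCTACATCCTTTCTTTTCAATGTCGTCGGTAACTAGTTCATGTTAG-3′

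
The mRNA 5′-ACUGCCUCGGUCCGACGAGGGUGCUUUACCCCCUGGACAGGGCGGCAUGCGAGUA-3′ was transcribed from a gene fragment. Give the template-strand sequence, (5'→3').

5′-TACTCGCATGCCGCCCTGTCCAGGGGGTAAAGCACCCTCGTCGGACCGAGGCAGT-3′

Replace U with T to get the coding DNA strand: ACTGCCTCGGTCCGACGAGGGTGCTTTACCCCCTGGACAGGGCGGCATGCGAGTA. The template strand is its reverse complement (complement TGACGGAGCCAGGCTGCTCCCACGAAATGGGGGACCTGTCCCGCCGTACGCTCAT, then reverse).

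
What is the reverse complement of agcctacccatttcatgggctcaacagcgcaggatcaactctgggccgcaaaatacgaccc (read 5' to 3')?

5'-GGGTCGTATTTTGCGGCCCAGAGTTGATCCTGCGCTGTTGAGCCCATGAAATGGGTAGGCT-3'

Reading the sequence 3'→5' and pairing each base (A↔T, G↔C) gives the reverse complement directly.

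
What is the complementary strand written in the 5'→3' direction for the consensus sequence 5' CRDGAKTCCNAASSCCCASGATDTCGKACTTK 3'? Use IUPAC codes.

5′-MAAGTMCGAHATCSTGGGSSTTNGGAMTCHYG-3′

Standard pairs A↔T, G↔C; ambiguity codes pair R↔Y, K↔M, S↔S, D↔H, N↔N. Complement (GYHCTMAGGNTTSSGGGTSCTAHAGCMTGAAM), then reverse for 5'→3'.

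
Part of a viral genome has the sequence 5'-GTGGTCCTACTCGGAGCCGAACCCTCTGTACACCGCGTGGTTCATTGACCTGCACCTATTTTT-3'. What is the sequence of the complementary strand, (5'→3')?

5'-AAAAATAGGTGCAGGTCAATGAACCACGCGGTGTACAGAGGGTTCGGCTCCGAGTAGGACCAC-3'

Pairing A↔T and G↔C gives CACCAGGATGAGCCTCGGCTTGGGAGACATGTGGCGCACCAAGTAACTGGACGTGGATAAAAA, running 3'→5'. Reverse for the 5'→3' convention.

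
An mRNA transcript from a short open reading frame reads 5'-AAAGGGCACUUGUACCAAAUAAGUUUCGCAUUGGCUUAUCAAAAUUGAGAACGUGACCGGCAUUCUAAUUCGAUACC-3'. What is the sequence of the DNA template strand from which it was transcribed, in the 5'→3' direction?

5'-GGTATCGAATTAGAATGCCGGTCACGTTCTCAATTTTGATAAGCCAATGCGAAACTTATTTGGTACAAGTGCCCTTT-3'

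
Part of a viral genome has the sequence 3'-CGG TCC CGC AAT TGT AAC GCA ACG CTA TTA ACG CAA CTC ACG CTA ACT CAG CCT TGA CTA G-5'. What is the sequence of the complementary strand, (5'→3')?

The strand is given 3'→5', so its complement runs 5'→3' in the same left-to-right order: pair each base A↔T, G↔C.

5'-GCCAGGGCGTTAACATTGCGTTGCGATAATTGCGTTGAGTGCGATTGAGTCGGAACTGATC-3'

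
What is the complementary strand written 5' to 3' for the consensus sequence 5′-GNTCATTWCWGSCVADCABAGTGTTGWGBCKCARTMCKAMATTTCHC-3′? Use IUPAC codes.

5'-GDGAAATKTMGKAYTGMGVCWCAACACTVTGHTBGSCWGWAATGANC-3'

Standard pairs A↔T, G↔C; ambiguity codes pair R↔Y, M↔K, W↔W, S↔S, B↔V, D↔H, N↔N. Complement (CNAGTAAWGWCSGBTHGTVTCACAACWCVGMGTYAKGMTKTAAAGDG), then reverse for 5'→3'.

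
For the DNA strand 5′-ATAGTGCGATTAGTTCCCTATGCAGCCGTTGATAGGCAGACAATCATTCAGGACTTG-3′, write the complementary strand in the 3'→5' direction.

3'-TATCACGCTAATCAAGGGATACGTCGGCAACTATCCGTCTGTTAGTAAGTCCTGAAC-5'

Base-pairing A↔T, G↔C gives the complement. The complementary strand is antiparallel, so paired with a 5'→3' strand it runs 3'→5'.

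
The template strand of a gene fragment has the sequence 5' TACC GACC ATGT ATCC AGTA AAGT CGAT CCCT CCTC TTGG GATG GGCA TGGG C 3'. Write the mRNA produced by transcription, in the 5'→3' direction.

5′-GCCCAUGCCCAUCCCAAGAGGAGGGAUCGACUUUACUGGAUACAUGGUCGGUA-3′

RNA polymerase reads the template 3'→5' and synthesizes mRNA 5'→3' by base-pairing (A→U, T→A, G↔C). The complement of the template is ATGGCTGGTACATAGGTCATTTCAGCTAGGGAGGAGAACCCTACCCGTACCCG; antiparallel, so 5'→3' the coding strand is GCCCATGCCCATCCCAAGAGGAGGGATCGACTTTACTGGATACATGGTCGGTA. Replace T with U for the mRNA.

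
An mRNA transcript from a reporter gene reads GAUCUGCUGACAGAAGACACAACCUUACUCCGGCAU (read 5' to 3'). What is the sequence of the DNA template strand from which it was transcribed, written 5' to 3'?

5'-ATGCCGGAGTAAGGTTGTGTCTTCTGTCAGCAGATC-3'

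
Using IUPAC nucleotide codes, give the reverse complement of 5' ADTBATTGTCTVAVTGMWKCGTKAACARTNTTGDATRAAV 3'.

Standard pairs A↔T, G↔C; ambiguity codes pair R↔Y, M↔K, W↔W, B↔V, D↔H, N↔N. Complement (THAVTAACAGABTBACKWMGCAMTTGTYANAACHTAYTTB), then reverse for 5'→3'.

5'-BTTYATHCAANAYTGTTMACGMWKCABTBAGACAATVAHT-3'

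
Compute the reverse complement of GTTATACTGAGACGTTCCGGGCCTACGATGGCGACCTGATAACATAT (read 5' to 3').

Reading the sequence 3'→5' and pairing each base (A↔T, G↔C) gives the reverse complement directly.

5′-ATATGTTATCAGGTCGCCATCGTAGGCCCGGAACGTCTCAGTATAAC-3′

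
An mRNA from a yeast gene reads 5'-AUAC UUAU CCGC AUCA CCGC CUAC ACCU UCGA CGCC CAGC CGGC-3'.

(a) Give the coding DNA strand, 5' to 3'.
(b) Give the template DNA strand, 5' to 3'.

(a) 5'-ATACTTATCCGCATCACCGCCTACACCTTCGACGCCCAGCCGGC-3'
(b) 5'-GCCGGCTGGGCGTCGAAGGTGTAGGCGGTGATGCGGATAAGTAT-3'

(a) The coding strand matches the mRNA with U→T.
(b) The template strand is the reverse complement of the coding strand.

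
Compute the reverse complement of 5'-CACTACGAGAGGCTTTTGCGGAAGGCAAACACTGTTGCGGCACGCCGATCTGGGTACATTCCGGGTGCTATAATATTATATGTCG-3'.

Complement each base (A↔T, G↔C): GTGATGCTCTCCGAAAACGCCTTCCGTTTGTGACAACGCCGTGCGGCTAGACCCATGTAAGGCCCACGATATTATAATATACAGC. Then reverse.

5'-CGACATATAATATTATAGCACCCGGAATGTACCCAGATCGGCGTGCCGCAACAGTGTTTGCCTTCCGCAAAAGCCTCTCGTAGTG-3'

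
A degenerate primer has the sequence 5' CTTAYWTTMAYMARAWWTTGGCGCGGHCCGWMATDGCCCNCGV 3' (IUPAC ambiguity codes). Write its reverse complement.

Standard pairs A↔T, G↔C; ambiguity codes pair R↔Y, M↔K, W↔W, D↔H, V↔B, N↔N. Complement (GAATRWAAKTRKTYTWWAACCGCGCCDGGCWKTAHCGGGNGCB), then reverse for 5'→3'.

5′-BCGNGGGCHATKWCGGDCCGCGCCAAWWTYTKRTKAAWRTAAG-3′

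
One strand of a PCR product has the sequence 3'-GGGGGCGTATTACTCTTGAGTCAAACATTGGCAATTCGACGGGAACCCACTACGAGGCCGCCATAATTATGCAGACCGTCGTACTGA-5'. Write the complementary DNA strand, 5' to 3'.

The strand is given 3'→5', so its complement runs 5'→3' in the same left-to-right order: pair each base A↔T, G↔C.

5'-CCCCCGCATAATGAGAACTCAGTTTGTAACCGTTAAGCTGCCCTTGGGTGATGCTCCGGCGGTATTAATACGTCTGGCAGCATGACT-3'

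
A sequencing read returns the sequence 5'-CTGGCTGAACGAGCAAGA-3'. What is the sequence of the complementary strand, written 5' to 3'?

5′-TCTTGCTCGTTCAGCCAG-3′

Pairing A↔T and G↔C gives GACCGACTTGCTCGTTCT, running 3'→5'. Reverse for the 5'→3' convention.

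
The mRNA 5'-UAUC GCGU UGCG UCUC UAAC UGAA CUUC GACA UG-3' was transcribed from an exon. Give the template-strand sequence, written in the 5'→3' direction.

5'-CATGTCGAAGTTCAGTTAGAGACGCAACGCGATA-3'

Replace U with T to get the coding DNA strand: TATCGCGTTGCGTCTCTAACTGAACTTCGACATG. The template strand is its reverse complement (complement ATAGCGCAACGCAGAGATTGACTTGAAGCTGTAC, then reverse).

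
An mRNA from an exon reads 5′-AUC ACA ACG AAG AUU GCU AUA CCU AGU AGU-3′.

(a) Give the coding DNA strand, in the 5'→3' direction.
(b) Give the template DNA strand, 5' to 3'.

(a) The coding strand matches the mRNA with U→T.
(b) The template strand is the reverse complement of the coding strand.

(a) 5'-ATCACAACGAAGATTGCTATACCTAGTAGT-3'
(b) 5'-ACTACTAGGTATAGCAATCTTCGTTGTGAT-3'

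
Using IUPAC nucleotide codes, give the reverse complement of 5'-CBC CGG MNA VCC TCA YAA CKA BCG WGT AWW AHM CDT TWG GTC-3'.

5'-GACCWAAHGKDTWWTACWCGVTMGTTRTGAGGBTNKCCGGVG-3'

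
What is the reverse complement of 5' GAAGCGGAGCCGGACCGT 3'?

5'-ACGGTCCGGCTCCGCTTC-3'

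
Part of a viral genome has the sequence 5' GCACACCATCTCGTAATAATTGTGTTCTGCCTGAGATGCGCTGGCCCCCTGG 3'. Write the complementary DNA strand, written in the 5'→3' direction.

5′-CCAGGGGGCCAGCGCATCTCAGGCAGAACACAATTATTACGAGATGGTGTGC-3′

Pairing A↔T and G↔C gives CGTGTGGTAGAGCATTATTAACACAAGACGGACTCTACGCGACCGGGGGACC, running 3'→5'. Reverse for the 5'→3' convention.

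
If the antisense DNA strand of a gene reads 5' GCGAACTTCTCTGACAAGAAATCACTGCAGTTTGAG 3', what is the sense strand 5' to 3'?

The coding strand is complementary and antiparallel to the template: take the complement (A↔T, G↔C) and reverse.

5′-CTCAAACTGCAGTGATTTCTTGTCAGAGAAGTTCGC-3′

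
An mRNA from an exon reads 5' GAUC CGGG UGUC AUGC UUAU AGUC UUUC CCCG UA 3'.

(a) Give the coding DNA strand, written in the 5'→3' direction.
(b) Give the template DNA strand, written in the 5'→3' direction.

(a) 5'-GATCCGGGTGTCATGCTTATAGTCTTTCCCCGTA-3'
(b) 5'-TACGGGGAAAGACTATAAGCATGACACCCGGATC-3'

(a) The coding strand matches the mRNA with U→T.
(b) The template strand is the reverse complement of the coding strand.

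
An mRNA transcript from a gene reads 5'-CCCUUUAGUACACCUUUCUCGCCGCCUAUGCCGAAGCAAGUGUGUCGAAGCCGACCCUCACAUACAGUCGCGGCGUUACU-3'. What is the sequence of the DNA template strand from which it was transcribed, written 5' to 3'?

5′-AGTAACGCCGCGACTGTATGTGAGGGTCGGCTTCGACACACTTGCTTCGGCATAGGCGGCGAGAAAGGTGTACTAAAGGG-3′

Replace U with T to get the coding DNA strand: CCCTTTAGTACACCTTTCTCGCCGCCTATGCCGAAGCAAGTGTGTCGAAGCCGACCCTCACATACAGTCGCGGCGTTACT. The template strand is its reverse complement (complement GGGAAATCATGTGGAAAGAGCGGCGGATACGGCTTCGTTCACACAGCTTCGGCTGGGAGTGTATGTCAGCGCCGCAATGA, then reverse).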